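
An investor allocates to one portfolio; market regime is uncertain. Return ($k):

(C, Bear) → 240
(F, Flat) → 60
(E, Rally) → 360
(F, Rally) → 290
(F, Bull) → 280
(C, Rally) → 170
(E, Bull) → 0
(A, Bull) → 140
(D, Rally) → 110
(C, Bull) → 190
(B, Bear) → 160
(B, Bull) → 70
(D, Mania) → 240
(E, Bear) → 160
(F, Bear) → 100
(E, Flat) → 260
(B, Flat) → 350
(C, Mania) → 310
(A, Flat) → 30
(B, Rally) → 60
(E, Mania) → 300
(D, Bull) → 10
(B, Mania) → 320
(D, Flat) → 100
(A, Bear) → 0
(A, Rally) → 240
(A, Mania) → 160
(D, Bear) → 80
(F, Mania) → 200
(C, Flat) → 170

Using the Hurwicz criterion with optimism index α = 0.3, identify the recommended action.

C

A: 0.3·240 + 0.7·0 = 72
B: 0.3·350 + 0.7·60 = 147
C: 0.3·310 + 0.7·170 = 212
D: 0.3·240 + 0.7·10 = 79
E: 0.3·360 + 0.7·0 = 108
F: 0.3·290 + 0.7·60 = 129
Highest Hurwicz score = 212 → C.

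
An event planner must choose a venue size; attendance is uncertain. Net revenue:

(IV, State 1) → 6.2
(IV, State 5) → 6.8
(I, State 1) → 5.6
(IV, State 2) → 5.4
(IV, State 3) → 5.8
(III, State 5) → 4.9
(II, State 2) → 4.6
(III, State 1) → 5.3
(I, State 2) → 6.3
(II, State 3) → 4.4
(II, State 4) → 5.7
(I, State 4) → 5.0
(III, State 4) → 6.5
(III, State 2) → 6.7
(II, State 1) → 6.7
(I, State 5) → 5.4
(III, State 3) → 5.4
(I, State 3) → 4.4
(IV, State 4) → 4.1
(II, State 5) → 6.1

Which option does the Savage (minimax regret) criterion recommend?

I

Column bests: State 1=6.7, State 2=6.7, State 3=5.8, State 4=6.5, State 5=6.8.
I regrets: 1.1, 0.4, 1.4, 1.5, 1.4 → max 1.5
II regrets: 0.0, 2.1, 1.4, 0.8, 0.7 → max 2.1
III regrets: 1.4, 0.0, 0.4, 0.0, 1.9 → max 1.9
IV regrets: 0.5, 1.3, 0.0, 2.4, 0.0 → max 2.4
Smallest max regret = 1.5 → I.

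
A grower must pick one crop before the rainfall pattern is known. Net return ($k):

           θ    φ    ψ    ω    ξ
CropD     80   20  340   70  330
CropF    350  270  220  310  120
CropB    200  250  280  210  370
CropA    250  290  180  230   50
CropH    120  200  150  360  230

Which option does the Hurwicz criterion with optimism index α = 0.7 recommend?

CropB

CropD: 0.7·340 + 0.3·20 = 244
CropF: 0.7·350 + 0.3·120 = 281
CropB: 0.7·370 + 0.3·200 = 319
CropA: 0.7·290 + 0.3·50 = 218
CropH: 0.7·360 + 0.3·120 = 288
Highest Hurwicz score = 319 → CropB.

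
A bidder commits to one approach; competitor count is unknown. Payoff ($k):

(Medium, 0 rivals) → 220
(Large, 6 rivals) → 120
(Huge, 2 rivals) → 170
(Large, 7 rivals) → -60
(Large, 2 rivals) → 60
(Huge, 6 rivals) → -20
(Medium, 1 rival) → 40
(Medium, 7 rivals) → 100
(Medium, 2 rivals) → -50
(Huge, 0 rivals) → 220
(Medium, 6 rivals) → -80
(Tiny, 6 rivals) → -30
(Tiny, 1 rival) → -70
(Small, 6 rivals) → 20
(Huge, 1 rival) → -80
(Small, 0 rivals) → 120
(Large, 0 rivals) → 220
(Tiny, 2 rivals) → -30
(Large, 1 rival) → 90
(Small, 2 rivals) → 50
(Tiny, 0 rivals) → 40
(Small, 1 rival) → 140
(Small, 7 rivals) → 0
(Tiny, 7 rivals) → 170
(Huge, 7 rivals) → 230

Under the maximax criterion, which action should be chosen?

Huge

Row maxima: Tiny=170, Small=140, Medium=220, Large=220, Huge=230
Best best-case = 230 → Huge.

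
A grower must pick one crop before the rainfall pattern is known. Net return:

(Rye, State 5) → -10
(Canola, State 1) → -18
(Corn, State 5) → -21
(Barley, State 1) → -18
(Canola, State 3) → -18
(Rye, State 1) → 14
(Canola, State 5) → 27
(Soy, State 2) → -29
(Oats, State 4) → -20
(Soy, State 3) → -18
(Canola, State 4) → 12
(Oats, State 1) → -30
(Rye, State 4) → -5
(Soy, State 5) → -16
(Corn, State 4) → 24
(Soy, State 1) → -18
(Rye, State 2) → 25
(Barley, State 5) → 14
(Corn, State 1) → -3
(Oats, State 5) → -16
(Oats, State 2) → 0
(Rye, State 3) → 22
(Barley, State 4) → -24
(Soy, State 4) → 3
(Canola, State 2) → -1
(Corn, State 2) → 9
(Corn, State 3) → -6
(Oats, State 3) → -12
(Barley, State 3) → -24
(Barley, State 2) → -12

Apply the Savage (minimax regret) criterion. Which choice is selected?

Column bests: State 1=14, State 2=25, State 3=22, State 4=24, State 5=27.
Soy regrets: 32, 54, 40, 21, 43 → max 54
Corn regrets: 17, 16, 28, 0, 48 → max 48
Barley regrets: 32, 37, 46, 48, 13 → max 48
Oats regrets: 44, 25, 34, 44, 43 → max 44
Rye regrets: 0, 0, 0, 29, 37 → max 37
Canola regrets: 32, 26, 40, 12, 0 → max 40
Smallest max regret = 37 → Rye.

Rye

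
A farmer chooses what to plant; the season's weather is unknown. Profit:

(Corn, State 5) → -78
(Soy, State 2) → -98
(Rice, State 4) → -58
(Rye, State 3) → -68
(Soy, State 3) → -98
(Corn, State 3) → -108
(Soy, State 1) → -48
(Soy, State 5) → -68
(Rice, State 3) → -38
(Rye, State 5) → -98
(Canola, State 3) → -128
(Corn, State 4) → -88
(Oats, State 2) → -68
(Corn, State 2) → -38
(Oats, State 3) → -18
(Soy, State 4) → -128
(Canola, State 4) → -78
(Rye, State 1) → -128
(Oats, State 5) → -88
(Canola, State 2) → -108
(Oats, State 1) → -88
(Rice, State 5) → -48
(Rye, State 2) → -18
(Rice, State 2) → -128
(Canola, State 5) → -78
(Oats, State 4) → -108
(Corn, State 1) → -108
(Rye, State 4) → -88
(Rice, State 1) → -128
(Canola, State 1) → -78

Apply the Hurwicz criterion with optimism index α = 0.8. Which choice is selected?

Soy: 0.8·(-48) + 0.2·(-128) = -64
Corn: 0.8·(-38) + 0.2·(-108) = -52
Oats: 0.8·(-18) + 0.2·(-108) = -36
Rice: 0.8·(-38) + 0.2·(-128) = -56
Rye: 0.8·(-18) + 0.2·(-128) = -40
Canola: 0.8·(-78) + 0.2·(-128) = -88
Highest Hurwicz score = -36 → Oats.

Oats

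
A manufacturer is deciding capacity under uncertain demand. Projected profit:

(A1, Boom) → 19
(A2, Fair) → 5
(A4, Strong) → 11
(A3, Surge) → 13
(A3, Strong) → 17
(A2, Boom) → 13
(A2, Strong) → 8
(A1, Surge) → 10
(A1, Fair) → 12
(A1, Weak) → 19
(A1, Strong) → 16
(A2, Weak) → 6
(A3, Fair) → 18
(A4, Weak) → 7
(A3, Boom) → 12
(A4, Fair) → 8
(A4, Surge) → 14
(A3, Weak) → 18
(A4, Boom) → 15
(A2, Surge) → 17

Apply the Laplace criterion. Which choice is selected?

Row averages: A1=15.2, A2=9.8, A3=15.6, A4=11
Highest average = 15.6 → A3.

A3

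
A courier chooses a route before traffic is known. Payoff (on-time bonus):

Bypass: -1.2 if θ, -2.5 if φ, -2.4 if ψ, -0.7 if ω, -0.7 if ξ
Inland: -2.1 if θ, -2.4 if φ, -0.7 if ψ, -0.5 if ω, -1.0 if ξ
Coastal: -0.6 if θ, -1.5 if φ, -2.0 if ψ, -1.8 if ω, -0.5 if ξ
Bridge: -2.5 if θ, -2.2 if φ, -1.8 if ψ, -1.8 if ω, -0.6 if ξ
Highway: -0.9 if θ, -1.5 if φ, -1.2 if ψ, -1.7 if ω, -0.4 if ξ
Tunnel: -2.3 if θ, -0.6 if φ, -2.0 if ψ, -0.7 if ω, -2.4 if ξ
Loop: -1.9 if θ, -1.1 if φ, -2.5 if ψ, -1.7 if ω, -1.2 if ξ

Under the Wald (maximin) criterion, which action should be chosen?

Row minima: Bypass=-2.5, Inland=-2.4, Coastal=-2.0, Bridge=-2.5, Highway=-1.7, Tunnel=-2.4, Loop=-2.5
Best worst-case = -1.7 → Highway.

Highway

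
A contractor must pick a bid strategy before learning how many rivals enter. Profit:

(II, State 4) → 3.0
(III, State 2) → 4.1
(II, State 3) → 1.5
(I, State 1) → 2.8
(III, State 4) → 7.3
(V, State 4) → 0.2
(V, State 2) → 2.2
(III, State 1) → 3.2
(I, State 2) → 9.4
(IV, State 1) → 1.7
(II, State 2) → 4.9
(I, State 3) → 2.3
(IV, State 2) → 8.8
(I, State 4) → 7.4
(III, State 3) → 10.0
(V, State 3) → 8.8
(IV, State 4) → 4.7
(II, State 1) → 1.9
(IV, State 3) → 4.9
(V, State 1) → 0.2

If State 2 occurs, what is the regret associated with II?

Best payoff under State 2 is 9.4.
Regret = 9.4 − 4.9 = 4.5.

4.5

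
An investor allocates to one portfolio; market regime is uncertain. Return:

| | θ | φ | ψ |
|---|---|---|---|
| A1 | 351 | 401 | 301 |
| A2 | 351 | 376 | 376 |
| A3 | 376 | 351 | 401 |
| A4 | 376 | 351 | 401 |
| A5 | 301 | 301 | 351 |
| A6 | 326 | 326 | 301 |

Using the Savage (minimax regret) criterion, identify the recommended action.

A2

Column bests: θ=376, φ=401, ψ=401.
A1 regrets: 25, 0, 100 → max 100
A2 regrets: 25, 25, 25 → max 25
A3 regrets: 0, 50, 0 → max 50
A4 regrets: 0, 50, 0 → max 50
A5 regrets: 75, 100, 50 → max 100
A6 regrets: 50, 75, 100 → max 100
Smallest max regret = 25 → A2.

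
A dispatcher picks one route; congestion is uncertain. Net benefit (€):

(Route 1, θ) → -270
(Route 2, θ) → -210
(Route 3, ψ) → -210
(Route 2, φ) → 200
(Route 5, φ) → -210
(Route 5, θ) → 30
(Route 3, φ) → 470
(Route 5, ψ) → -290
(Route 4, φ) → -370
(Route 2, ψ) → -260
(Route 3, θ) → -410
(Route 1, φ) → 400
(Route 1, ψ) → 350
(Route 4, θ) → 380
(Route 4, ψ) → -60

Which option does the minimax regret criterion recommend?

Column bests: θ=380, φ=470, ψ=350.
Route 1 regrets: 650, 70, 0 → max 650
Route 2 regrets: 590, 270, 610 → max 610
Route 3 regrets: 790, 0, 560 → max 790
Route 4 regrets: 0, 840, 410 → max 840
Route 5 regrets: 350, 680, 640 → max 680
Smallest max regret = 610 → Route 2.

Route 2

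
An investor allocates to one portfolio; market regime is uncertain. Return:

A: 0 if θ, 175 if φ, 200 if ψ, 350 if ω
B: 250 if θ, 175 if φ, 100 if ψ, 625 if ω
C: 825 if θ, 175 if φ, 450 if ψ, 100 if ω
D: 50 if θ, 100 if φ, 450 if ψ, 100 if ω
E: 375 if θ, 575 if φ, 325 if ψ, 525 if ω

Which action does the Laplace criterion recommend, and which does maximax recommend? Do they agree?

laplace → E; maximax → C (disagree)

Row averages: A=181.25, B=287.5, C=387.5, D=175, E=450
Highest average = 450 → E.
Row maxima: A=350, B=625, C=825, D=450, E=575
Best best-case = 825 → C.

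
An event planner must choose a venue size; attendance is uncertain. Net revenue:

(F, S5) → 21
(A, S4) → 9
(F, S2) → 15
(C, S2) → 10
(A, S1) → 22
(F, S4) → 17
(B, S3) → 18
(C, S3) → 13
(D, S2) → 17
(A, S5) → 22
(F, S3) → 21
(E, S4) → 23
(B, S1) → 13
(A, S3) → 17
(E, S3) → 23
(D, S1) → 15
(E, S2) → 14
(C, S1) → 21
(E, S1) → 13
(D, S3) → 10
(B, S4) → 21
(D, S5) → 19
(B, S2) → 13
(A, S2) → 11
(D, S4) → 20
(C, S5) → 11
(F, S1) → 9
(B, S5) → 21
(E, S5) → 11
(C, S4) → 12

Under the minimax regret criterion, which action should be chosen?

Column bests: S1=22, S2=17, S3=23, S4=23, S5=22.
A regrets: 0, 6, 6, 14, 0 → max 14
B regrets: 9, 4, 5, 2, 1 → max 9
C regrets: 1, 7, 10, 11, 11 → max 11
D regrets: 7, 0, 13, 3, 3 → max 13
E regrets: 9, 3, 0, 0, 11 → max 11
F regrets: 13, 2, 2, 6, 1 → max 13
Smallest max regret = 9 → B.

B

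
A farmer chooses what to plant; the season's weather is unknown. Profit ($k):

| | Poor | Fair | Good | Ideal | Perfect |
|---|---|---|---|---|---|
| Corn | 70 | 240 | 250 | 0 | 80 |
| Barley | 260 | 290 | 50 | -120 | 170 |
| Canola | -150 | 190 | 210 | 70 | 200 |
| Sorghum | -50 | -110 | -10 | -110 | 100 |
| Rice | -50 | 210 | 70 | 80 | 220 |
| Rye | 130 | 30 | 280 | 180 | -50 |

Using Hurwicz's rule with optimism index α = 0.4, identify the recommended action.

Corn

Corn: 0.4·250 + 0.6·0 = 100
Barley: 0.4·290 + 0.6·(-120) = 44
Canola: 0.4·210 + 0.6·(-150) = -6
Sorghum: 0.4·100 + 0.6·(-110) = -26
Rice: 0.4·220 + 0.6·(-50) = 58
Rye: 0.4·280 + 0.6·(-50) = 82
Highest Hurwicz score = 100 → Corn.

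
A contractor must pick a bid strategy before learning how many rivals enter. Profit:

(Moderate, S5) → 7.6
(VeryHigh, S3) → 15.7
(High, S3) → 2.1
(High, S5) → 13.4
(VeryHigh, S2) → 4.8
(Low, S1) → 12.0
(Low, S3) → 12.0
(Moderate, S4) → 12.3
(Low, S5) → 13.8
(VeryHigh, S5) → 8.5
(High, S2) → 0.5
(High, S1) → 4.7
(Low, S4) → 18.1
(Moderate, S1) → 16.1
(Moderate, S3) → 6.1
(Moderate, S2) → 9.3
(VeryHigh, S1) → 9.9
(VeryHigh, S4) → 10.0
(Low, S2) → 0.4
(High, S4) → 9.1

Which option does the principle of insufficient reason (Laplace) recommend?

Row averages: Low=11.26, Moderate=10.28, High=5.96, VeryHigh=9.78
Highest average = 11.26 → Low.

Low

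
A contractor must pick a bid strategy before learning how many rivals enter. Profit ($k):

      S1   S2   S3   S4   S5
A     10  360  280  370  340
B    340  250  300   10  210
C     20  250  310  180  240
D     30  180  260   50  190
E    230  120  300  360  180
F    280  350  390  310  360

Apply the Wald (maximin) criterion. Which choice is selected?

Row minima: A=10, B=10, C=20, D=30, E=120, F=280
Best worst-case = 280 → F.

F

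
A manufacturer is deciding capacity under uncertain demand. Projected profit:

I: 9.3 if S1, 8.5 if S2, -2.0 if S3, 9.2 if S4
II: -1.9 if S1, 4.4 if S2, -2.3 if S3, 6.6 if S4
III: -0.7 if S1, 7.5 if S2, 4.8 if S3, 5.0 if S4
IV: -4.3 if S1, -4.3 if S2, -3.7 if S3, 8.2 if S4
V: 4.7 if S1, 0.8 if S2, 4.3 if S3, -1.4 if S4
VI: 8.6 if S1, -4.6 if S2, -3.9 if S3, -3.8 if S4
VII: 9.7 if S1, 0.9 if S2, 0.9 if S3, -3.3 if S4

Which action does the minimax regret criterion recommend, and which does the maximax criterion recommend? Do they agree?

minimax regret → I; maximax → VII (disagree)

Column bests: S1=9.7, S2=8.5, S3=4.8, S4=9.2.
I regrets: 0.4, 0.0, 6.8, 0.0 → max 6.8
II regrets: 11.6, 4.1, 7.1, 2.6 → max 11.6
III regrets: 10.4, 1.0, 0.0, 4.2 → max 10.4
IV regrets: 14.0, 12.8, 8.5, 1.0 → max 14.0
V regrets: 5.0, 7.7, 0.5, 10.6 → max 10.6
VI regrets: 1.1, 13.1, 8.7, 13.0 → max 13.1
VII regrets: 0.0, 7.6, 3.9, 12.5 → max 12.5
Smallest max regret = 6.8 → I.
Row maxima: I=9.3, II=6.6, III=7.5, IV=8.2, V=4.7, VI=8.6, VII=9.7
Best best-case = 9.7 → VII.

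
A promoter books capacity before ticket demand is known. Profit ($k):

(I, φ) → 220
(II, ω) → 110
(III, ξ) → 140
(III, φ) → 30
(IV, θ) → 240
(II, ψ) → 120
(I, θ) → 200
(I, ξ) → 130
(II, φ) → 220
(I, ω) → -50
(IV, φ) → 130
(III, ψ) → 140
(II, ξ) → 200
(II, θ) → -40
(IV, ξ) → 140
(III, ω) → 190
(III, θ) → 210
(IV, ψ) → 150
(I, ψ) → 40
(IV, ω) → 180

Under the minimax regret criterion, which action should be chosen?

Column bests: θ=240, φ=220, ψ=150, ω=190, ξ=200.
I regrets: 40, 0, 110, 240, 70 → max 240
II regrets: 280, 0, 30, 80, 0 → max 280
III regrets: 30, 190, 10, 0, 60 → max 190
IV regrets: 0, 90, 0, 10, 60 → max 90
Smallest max regret = 90 → IV.

IV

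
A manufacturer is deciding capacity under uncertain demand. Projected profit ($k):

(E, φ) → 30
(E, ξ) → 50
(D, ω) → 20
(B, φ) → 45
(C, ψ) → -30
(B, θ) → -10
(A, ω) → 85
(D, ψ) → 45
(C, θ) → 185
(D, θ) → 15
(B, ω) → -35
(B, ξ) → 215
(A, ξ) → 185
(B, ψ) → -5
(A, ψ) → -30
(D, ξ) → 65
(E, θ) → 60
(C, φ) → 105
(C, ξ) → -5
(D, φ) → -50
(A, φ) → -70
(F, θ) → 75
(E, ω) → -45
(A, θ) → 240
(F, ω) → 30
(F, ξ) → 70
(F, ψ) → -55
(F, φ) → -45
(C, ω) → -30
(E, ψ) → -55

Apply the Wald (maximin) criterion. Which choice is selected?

C

Row minima: A=-70, B=-35, C=-30, D=-50, E=-55, F=-55
Best worst-case = -30 → C.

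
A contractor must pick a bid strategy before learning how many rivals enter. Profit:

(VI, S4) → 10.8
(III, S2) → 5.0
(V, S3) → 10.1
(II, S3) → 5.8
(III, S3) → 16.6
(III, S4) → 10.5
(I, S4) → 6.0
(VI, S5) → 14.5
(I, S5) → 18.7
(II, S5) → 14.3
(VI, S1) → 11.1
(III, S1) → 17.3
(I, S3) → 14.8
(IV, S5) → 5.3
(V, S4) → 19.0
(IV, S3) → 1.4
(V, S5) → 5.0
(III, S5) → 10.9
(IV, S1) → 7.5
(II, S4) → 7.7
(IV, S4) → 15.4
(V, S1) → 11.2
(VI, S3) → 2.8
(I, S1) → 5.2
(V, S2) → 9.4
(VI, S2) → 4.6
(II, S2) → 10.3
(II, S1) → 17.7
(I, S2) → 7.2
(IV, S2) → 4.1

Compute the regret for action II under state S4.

Best payoff under S4 is 19.0.
Regret = 19.0 − 7.7 = 11.3.

11.3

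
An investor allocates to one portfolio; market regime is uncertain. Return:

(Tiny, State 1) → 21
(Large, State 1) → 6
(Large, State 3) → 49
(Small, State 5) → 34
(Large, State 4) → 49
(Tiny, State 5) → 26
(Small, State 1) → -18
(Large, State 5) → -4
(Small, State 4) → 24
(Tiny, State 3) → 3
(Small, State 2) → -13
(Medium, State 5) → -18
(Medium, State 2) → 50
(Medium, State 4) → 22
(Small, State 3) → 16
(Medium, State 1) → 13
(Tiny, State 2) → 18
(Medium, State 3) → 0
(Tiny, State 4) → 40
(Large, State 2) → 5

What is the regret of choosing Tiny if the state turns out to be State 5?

8

Best payoff under State 5 is 34.
Regret = 34 − 26 = 8.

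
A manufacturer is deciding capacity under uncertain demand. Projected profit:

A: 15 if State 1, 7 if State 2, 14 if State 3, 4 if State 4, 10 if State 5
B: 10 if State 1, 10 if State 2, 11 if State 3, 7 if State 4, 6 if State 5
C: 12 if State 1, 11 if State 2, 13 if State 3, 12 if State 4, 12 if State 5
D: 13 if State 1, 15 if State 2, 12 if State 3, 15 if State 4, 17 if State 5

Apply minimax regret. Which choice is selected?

Column bests: State 1=15, State 2=15, State 3=14, State 4=15, State 5=17.
A regrets: 0, 8, 0, 11, 7 → max 11
B regrets: 5, 5, 3, 8, 11 → max 11
C regrets: 3, 4, 1, 3, 5 → max 5
D regrets: 2, 0, 2, 0, 0 → max 2
Smallest max regret = 2 → D.

D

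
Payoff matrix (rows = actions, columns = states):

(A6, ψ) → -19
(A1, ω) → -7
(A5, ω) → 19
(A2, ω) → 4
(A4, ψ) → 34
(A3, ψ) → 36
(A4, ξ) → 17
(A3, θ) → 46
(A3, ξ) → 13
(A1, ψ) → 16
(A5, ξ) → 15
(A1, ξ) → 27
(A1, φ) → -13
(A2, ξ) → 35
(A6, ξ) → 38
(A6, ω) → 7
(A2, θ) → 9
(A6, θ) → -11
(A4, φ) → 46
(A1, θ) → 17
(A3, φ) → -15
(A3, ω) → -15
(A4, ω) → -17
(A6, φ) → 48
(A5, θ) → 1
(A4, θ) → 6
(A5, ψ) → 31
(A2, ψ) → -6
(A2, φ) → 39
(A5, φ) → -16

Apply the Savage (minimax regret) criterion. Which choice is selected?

A4

Column bests: θ=46, φ=48, ψ=36, ω=19, ξ=38.
A1 regrets: 29, 61, 20, 26, 11 → max 61
A2 regrets: 37, 9, 42, 15, 3 → max 42
A3 regrets: 0, 63, 0, 34, 25 → max 63
A4 regrets: 40, 2, 2, 36, 21 → max 40
A5 regrets: 45, 64, 5, 0, 23 → max 64
A6 regrets: 57, 0, 55, 12, 0 → max 57
Smallest max regret = 40 → A4.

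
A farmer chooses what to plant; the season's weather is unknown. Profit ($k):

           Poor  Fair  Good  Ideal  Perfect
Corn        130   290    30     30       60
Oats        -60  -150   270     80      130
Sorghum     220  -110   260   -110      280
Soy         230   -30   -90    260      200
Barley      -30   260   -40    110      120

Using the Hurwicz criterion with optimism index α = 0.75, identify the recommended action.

Corn

Corn: 0.75·290 + 0.25·30 = 225
Oats: 0.75·270 + 0.25·(-150) = 165
Sorghum: 0.75·280 + 0.25·(-110) = 182.5
Soy: 0.75·260 + 0.25·(-90) = 172.5
Barley: 0.75·260 + 0.25·(-40) = 185
Highest Hurwicz score = 225 → Corn.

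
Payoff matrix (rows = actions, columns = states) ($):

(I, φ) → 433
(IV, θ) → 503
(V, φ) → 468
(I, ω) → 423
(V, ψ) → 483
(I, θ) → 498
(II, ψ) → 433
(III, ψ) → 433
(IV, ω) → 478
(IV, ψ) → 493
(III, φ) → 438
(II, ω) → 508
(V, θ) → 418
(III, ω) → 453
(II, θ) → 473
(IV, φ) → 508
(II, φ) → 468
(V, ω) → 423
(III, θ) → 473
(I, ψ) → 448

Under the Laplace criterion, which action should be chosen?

Row averages: I=450.5, II=470.5, III=449.25, IV=495.5, V=448
Highest average = 495.5 → IV.

IV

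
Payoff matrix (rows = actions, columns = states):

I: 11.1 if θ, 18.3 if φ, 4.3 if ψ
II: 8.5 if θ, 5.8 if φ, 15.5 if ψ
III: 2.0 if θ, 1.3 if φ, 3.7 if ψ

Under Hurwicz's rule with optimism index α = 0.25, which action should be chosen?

I: 0.25·18.3 + 0.75·4.3 = 7.8
II: 0.25·15.5 + 0.75·5.8 = 8.225
III: 0.25·3.7 + 0.75·1.3 = 1.9
Highest Hurwicz score = 8.225 → II.

II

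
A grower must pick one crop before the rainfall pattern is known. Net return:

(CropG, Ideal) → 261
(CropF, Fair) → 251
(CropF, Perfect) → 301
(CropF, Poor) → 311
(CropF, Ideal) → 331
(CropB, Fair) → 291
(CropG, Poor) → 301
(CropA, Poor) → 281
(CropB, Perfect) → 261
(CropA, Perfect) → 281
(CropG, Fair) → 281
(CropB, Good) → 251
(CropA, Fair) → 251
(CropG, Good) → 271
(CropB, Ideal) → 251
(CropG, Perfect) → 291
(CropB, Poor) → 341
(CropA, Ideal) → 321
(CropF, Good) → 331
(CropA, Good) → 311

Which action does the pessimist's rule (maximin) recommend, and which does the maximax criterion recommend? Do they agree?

Row minima: CropB=251, CropA=251, CropG=261, CropF=251
Best worst-case = 261 → CropG.
Row maxima: CropB=341, CropA=321, CropG=301, CropF=331
Best best-case = 341 → CropB.

maximin → CropG; maximax → CropB (disagree)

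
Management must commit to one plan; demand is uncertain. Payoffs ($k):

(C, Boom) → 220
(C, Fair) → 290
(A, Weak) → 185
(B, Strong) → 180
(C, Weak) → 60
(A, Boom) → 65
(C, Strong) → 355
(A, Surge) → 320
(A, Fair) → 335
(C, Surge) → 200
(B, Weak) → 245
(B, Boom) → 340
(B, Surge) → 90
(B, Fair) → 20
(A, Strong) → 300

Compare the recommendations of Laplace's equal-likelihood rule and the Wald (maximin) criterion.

laplace → A; maximin → A (agree)

Row averages: A=241, B=175, C=225
Highest average = 241 → A.
Row minima: A=65, B=20, C=60
Best worst-case = 65 → A.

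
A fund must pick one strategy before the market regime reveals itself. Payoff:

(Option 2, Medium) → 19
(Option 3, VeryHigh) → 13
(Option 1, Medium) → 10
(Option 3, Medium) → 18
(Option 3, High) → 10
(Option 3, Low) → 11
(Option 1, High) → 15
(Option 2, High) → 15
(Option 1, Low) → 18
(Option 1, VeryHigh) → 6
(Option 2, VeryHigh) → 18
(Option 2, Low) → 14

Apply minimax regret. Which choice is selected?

Option 2

Column bests: Low=18, Medium=19, High=15, VeryHigh=18.
Option 1 regrets: 0, 9, 0, 12 → max 12
Option 2 regrets: 4, 0, 0, 0 → max 4
Option 3 regrets: 7, 1, 5, 5 → max 7
Smallest max regret = 4 → Option 2.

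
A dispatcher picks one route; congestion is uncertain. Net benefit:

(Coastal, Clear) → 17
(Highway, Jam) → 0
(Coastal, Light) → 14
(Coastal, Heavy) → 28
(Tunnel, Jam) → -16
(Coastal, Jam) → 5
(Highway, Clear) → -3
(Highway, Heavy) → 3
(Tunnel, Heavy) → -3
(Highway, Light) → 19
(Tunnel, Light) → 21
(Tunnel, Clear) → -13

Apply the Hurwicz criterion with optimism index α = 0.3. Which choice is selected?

Coastal

Tunnel: 0.3·21 + 0.7·(-16) = -4.9
Highway: 0.3·19 + 0.7·(-3) = 3.6
Coastal: 0.3·28 + 0.7·5 = 11.9
Highest Hurwicz score = 11.9 → Coastal.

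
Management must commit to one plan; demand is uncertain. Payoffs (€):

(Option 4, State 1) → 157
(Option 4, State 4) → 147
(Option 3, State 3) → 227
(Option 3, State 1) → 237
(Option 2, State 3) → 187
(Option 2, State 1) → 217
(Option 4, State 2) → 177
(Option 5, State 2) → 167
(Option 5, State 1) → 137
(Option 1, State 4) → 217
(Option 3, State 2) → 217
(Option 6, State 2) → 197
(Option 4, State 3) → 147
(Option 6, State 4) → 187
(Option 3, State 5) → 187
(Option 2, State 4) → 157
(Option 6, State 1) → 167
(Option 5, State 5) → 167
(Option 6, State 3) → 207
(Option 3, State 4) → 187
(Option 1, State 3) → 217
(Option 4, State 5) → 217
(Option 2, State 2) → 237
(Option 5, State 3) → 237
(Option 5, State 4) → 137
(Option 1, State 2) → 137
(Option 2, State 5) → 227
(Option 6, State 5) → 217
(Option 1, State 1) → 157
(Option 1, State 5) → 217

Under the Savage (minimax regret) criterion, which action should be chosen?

Column bests: State 1=237, State 2=237, State 3=237, State 4=217, State 5=227.
Option 1 regrets: 80, 100, 20, 0, 10 → max 100
Option 2 regrets: 20, 0, 50, 60, 0 → max 60
Option 3 regrets: 0, 20, 10, 30, 40 → max 40
Option 4 regrets: 80, 60, 90, 70, 10 → max 90
Option 5 regrets: 100, 70, 0, 80, 60 → max 100
Option 6 regrets: 70, 40, 30, 30, 10 → max 70
Smallest max regret = 40 → Option 3.

Option 3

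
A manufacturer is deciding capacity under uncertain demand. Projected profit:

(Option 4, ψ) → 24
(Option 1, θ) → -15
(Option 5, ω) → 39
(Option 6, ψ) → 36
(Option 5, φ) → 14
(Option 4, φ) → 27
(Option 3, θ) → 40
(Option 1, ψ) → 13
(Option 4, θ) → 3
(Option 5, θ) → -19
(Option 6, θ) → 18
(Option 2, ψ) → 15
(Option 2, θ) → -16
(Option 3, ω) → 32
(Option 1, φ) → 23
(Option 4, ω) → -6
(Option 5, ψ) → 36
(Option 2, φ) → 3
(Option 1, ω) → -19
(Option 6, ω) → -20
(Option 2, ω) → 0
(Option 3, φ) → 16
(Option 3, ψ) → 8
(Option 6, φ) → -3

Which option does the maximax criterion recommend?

Row maxima: Option 1=23, Option 2=15, Option 3=40, Option 4=27, Option 5=39, Option 6=36
Best best-case = 40 → Option 3.

Option 3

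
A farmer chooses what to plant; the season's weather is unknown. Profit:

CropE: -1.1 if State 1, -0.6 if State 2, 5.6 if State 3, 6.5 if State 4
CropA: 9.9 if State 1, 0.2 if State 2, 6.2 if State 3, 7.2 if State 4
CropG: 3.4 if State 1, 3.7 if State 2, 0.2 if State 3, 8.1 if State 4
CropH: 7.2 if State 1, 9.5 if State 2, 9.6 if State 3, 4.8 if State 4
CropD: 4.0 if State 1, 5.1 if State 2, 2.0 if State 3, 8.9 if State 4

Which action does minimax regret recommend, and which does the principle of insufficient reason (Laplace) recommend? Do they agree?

Column bests: State 1=9.9, State 2=9.5, State 3=9.6, State 4=8.9.
CropE regrets: 11.0, 10.1, 4.0, 2.4 → max 11.0
CropA regrets: 0.0, 9.3, 3.4, 1.7 → max 9.3
CropG regrets: 6.5, 5.8, 9.4, 0.8 → max 9.4
CropH regrets: 2.7, 0.0, 0.0, 4.1 → max 4.1
CropD regrets: 5.9, 4.4, 7.6, 0.0 → max 7.6
Smallest max regret = 4.1 → CropH.
Row averages: CropE=2.6, CropA=5.875, CropG=3.85, CropH=7.775, CropD=5
Highest average = 7.775 → CropH.

minimax regret → CropH; laplace → CropH (agree)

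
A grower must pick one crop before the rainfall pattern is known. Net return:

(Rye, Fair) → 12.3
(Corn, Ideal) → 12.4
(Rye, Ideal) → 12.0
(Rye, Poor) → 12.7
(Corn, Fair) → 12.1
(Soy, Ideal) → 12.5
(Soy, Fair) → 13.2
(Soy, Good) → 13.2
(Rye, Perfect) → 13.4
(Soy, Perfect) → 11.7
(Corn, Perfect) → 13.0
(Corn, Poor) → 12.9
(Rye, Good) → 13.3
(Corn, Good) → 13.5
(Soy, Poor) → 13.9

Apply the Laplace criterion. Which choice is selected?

Row averages: Rye=12.74, Corn=12.78, Soy=12.9
Highest average = 12.9 → Soy.

Soy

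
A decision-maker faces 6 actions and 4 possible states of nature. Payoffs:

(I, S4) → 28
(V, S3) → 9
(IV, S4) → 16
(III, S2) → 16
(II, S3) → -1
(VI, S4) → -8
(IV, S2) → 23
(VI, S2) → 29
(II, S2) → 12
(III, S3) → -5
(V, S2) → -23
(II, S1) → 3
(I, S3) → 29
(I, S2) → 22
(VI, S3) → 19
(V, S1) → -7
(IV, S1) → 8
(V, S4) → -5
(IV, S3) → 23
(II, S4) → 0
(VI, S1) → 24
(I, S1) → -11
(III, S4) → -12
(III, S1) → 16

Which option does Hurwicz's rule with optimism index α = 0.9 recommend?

VI

I: 0.9·29 + 0.1·(-11) = 25
II: 0.9·12 + 0.1·(-1) = 10.7
III: 0.9·16 + 0.1·(-12) = 13.2
IV: 0.9·23 + 0.1·8 = 21.5
V: 0.9·9 + 0.1·(-23) = 5.8
VI: 0.9·29 + 0.1·(-8) = 25.3
Highest Hurwicz score = 25.3 → VI.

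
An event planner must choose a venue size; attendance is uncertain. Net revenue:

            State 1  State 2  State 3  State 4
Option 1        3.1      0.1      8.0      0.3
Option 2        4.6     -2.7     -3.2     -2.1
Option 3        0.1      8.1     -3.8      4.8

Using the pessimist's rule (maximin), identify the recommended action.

Option 1

Row minima: Option 1=0.1, Option 2=-3.2, Option 3=-3.8
Best worst-case = 0.1 → Option 1.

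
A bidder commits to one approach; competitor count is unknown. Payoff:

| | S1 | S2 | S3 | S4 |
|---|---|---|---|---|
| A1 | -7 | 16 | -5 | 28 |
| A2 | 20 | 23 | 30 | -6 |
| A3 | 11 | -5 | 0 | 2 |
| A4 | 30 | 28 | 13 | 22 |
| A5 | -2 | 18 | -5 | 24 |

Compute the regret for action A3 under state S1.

19

Best payoff under S1 is 30.
Regret = 30 − 11 = 19.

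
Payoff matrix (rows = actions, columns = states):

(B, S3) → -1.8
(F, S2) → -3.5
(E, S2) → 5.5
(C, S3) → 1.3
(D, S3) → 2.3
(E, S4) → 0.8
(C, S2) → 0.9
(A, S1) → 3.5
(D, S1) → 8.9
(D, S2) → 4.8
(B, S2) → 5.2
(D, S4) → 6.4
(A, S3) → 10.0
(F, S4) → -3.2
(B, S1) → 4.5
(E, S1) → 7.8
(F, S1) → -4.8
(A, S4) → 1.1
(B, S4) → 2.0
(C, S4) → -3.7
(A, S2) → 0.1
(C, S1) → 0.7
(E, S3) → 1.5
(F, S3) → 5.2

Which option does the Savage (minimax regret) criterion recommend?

Column bests: S1=8.9, S2=5.5, S3=10.0, S4=6.4.
A regrets: 5.4, 5.4, 0.0, 5.3 → max 5.4
B regrets: 4.4, 0.3, 11.8, 4.4 → max 11.8
C regrets: 8.2, 4.6, 8.7, 10.1 → max 10.1
D regrets: 0.0, 0.7, 7.7, 0.0 → max 7.7
E regrets: 1.1, 0.0, 8.5, 5.6 → max 8.5
F regrets: 13.7, 9.0, 4.8, 9.6 → max 13.7
Smallest max regret = 5.4 → A.

A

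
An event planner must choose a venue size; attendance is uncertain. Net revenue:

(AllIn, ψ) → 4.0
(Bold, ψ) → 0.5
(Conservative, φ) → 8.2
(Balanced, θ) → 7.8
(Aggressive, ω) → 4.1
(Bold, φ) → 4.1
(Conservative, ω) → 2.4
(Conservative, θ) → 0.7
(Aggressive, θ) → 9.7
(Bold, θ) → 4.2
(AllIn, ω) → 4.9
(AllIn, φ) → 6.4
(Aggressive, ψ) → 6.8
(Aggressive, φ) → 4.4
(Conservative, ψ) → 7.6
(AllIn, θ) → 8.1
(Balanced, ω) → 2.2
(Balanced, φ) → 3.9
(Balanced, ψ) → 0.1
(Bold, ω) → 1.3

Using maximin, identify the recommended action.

Row minima: Conservative=0.7, Balanced=0.1, Aggressive=4.1, Bold=0.5, AllIn=4.0
Best worst-case = 4.1 → Aggressive.

Aggressive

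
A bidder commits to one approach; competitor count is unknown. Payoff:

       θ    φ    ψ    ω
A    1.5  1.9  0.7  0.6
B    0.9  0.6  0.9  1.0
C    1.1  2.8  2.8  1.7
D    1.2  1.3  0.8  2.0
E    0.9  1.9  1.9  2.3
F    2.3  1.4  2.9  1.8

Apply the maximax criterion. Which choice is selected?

F

Row maxima: A=1.9, B=1.0, C=2.8, D=2.0, E=2.3, F=2.9
Best best-case = 2.9 → F.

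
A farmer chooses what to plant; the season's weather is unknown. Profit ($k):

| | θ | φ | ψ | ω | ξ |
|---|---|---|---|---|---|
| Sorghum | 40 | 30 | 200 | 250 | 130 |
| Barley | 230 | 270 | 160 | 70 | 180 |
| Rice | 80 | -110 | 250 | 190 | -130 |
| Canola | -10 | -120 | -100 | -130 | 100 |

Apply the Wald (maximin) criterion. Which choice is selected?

Barley

Row minima: Sorghum=30, Barley=70, Rice=-130, Canola=-130
Best worst-case = 70 → Barley.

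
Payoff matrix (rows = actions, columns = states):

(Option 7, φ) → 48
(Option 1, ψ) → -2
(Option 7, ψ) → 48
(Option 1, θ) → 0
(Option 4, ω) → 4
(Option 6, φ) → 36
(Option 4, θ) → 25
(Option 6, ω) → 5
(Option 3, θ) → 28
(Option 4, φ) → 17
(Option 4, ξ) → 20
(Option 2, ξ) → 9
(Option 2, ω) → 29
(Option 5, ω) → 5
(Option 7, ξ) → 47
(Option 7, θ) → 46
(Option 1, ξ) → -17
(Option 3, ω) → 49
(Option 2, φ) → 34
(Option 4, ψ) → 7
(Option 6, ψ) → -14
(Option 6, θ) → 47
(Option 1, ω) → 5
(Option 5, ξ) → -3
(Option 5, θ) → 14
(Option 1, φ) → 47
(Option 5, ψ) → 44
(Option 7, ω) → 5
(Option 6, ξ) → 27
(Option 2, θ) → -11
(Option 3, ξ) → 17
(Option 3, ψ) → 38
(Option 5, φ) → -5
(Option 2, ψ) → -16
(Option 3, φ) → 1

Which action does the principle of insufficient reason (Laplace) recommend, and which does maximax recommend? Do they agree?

Row averages: Option 1=6.6, Option 2=9, Option 3=26.6, Option 4=14.6, Option 5=11, Option 6=20.2, Option 7=38.8
Highest average = 38.8 → Option 7.
Row maxima: Option 1=47, Option 2=34, Option 3=49, Option 4=25, Option 5=44, Option 6=47, Option 7=48
Best best-case = 49 → Option 3.

laplace → Option 7; maximax → Option 3 (disagree)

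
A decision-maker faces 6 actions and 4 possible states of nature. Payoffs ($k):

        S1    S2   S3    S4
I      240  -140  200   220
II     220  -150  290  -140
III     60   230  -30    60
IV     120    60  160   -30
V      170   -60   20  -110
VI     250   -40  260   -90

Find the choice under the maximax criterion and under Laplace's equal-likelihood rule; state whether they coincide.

Row maxima: I=240, II=290, III=230, IV=160, V=170, VI=260
Best best-case = 290 → II.
Row averages: I=130, II=55, III=80, IV=77.5, V=5, VI=95
Highest average = 130 → I.

maximax → II; laplace → I (disagree)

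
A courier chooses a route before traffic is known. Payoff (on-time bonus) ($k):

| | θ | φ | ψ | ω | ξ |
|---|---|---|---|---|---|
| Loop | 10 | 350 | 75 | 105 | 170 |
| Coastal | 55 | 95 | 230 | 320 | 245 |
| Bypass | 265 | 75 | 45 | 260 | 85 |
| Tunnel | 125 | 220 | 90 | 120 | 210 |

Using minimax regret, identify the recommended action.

Tunnel

Column bests: θ=265, φ=350, ψ=230, ω=320, ξ=245.
Loop regrets: 255, 0, 155, 215, 75 → max 255
Coastal regrets: 210, 255, 0, 0, 0 → max 255
Bypass regrets: 0, 275, 185, 60, 160 → max 275
Tunnel regrets: 140, 130, 140, 200, 35 → max 200
Smallest max regret = 200 → Tunnel.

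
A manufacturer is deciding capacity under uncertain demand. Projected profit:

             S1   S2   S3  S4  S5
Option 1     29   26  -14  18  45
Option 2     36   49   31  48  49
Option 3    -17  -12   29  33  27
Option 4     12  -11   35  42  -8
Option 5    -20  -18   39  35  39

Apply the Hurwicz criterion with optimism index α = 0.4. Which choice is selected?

Option 2

Option 1: 0.4·45 + 0.6·(-14) = 9.6
Option 2: 0.4·49 + 0.6·31 = 38.2
Option 3: 0.4·33 + 0.6·(-17) = 3
Option 4: 0.4·42 + 0.6·(-11) = 10.2
Option 5: 0.4·39 + 0.6·(-20) = 3.6
Highest Hurwicz score = 38.2 → Option 2.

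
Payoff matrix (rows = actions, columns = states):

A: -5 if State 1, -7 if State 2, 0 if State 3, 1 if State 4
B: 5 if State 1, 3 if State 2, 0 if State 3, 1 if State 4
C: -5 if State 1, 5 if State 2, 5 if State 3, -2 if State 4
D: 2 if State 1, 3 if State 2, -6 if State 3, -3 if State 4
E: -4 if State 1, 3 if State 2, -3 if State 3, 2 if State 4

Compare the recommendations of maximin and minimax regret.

Row minima: A=-7, B=0, C=-5, D=-6, E=-4
Best worst-case = 0 → B.
Column bests: State 1=5, State 2=5, State 3=5, State 4=2.
A regrets: 10, 12, 5, 1 → max 12
B regrets: 0, 2, 5, 1 → max 5
C regrets: 10, 0, 0, 4 → max 10
D regrets: 3, 2, 11, 5 → max 11
E regrets: 9, 2, 8, 0 → max 9
Smallest max regret = 5 → B.

maximin → B; minimax regret → B (agree)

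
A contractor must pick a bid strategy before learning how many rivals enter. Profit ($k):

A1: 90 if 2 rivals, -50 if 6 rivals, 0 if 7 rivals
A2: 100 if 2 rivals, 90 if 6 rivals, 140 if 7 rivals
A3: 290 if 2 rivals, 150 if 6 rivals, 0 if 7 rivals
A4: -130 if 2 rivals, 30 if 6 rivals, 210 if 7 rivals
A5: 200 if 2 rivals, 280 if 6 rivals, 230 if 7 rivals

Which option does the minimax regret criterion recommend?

Column bests: 2 rivals=290, 6 rivals=280, 7 rivals=230.
A1 regrets: 200, 330, 230 → max 330
A2 regrets: 190, 190, 90 → max 190
A3 regrets: 0, 130, 230 → max 230
A4 regrets: 420, 250, 20 → max 420
A5 regrets: 90, 0, 0 → max 90
Smallest max regret = 90 → A5.

A5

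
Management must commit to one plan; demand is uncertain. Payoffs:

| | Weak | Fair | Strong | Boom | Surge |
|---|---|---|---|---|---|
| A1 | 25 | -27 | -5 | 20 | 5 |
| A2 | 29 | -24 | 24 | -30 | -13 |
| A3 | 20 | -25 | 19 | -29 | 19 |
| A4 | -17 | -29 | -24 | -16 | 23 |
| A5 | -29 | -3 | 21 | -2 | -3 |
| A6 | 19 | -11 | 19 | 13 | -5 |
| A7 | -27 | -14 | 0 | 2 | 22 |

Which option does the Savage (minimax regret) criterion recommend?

A6

Column bests: Weak=29, Fair=-3, Strong=24, Boom=20, Surge=23.
A1 regrets: 4, 24, 29, 0, 18 → max 29
A2 regrets: 0, 21, 0, 50, 36 → max 50
A3 regrets: 9, 22, 5, 49, 4 → max 49
A4 regrets: 46, 26, 48, 36, 0 → max 48
A5 regrets: 58, 0, 3, 22, 26 → max 58
A6 regrets: 10, 8, 5, 7, 28 → max 28
A7 regrets: 56, 11, 24, 18, 1 → max 56
Smallest max regret = 28 → A6.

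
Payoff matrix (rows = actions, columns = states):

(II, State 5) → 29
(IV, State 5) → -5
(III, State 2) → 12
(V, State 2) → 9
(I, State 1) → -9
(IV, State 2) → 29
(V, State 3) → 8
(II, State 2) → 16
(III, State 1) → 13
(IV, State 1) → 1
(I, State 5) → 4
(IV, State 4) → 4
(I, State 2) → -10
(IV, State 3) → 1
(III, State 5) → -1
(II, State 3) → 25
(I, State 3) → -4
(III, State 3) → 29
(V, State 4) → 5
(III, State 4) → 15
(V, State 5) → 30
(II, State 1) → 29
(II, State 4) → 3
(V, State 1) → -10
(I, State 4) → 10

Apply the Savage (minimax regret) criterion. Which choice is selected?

Column bests: State 1=29, State 2=29, State 3=29, State 4=15, State 5=30.
I regrets: 38, 39, 33, 5, 26 → max 39
II regrets: 0, 13, 4, 12, 1 → max 13
III regrets: 16, 17, 0, 0, 31 → max 31
IV regrets: 28, 0, 28, 11, 35 → max 35
V regrets: 39, 20, 21, 10, 0 → max 39
Smallest max regret = 13 → II.

II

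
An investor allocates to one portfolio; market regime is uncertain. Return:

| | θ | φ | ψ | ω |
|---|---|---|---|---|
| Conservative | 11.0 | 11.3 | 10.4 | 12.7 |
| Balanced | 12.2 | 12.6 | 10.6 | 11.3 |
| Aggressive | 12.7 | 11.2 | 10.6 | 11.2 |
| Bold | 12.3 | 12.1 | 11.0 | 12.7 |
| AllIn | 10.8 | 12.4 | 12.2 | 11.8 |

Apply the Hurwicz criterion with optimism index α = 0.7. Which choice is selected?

Bold

Conservative: 0.7·12.7 + 0.3·10.4 = 12.01
Balanced: 0.7·12.6 + 0.3·10.6 = 12
Aggressive: 0.7·12.7 + 0.3·10.6 = 12.07
Bold: 0.7·12.7 + 0.3·11.0 = 12.19
AllIn: 0.7·12.4 + 0.3·10.8 = 11.92
Highest Hurwicz score = 12.19 → Bold.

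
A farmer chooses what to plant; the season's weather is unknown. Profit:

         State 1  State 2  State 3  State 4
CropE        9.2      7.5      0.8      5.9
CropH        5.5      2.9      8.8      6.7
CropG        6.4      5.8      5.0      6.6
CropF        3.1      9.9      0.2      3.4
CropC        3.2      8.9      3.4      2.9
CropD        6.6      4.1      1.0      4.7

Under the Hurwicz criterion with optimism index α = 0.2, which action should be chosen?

CropE: 0.2·9.2 + 0.8·0.8 = 2.48
CropH: 0.2·8.8 + 0.8·2.9 = 4.08
CropG: 0.2·6.6 + 0.8·5.0 = 5.32
CropF: 0.2·9.9 + 0.8·0.2 = 2.14
CropC: 0.2·8.9 + 0.8·2.9 = 4.1
CropD: 0.2·6.6 + 0.8·1.0 = 2.12
Highest Hurwicz score = 5.32 → CropG.

CropG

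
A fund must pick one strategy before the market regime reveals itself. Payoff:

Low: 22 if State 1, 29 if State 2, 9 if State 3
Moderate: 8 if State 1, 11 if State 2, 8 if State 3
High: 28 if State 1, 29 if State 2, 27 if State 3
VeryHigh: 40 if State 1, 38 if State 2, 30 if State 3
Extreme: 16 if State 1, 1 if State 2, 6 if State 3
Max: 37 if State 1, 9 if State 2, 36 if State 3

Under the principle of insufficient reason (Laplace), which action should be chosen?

Row averages: Low=20, Moderate=9, High=28, VeryHigh=36, Extreme=23/3, Max=82/3
Highest average = 36 → VeryHigh.

VeryHigh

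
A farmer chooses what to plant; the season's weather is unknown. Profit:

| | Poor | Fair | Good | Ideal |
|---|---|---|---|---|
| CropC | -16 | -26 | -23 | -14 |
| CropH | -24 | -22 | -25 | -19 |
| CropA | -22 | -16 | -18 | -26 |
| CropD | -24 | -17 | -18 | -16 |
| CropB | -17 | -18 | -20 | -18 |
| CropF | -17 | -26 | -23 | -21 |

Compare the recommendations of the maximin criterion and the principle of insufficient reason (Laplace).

maximin → CropB; laplace → CropB (agree)

Row minima: CropC=-26, CropH=-25, CropA=-26, CropD=-24, CropB=-20, CropF=-26
Best worst-case = -20 → CropB.
Row averages: CropC=-19.75, CropH=-22.5, CropA=-20.5, CropD=-18.75, CropB=-18.25, CropF=-21.75
Highest average = -18.25 → CropB.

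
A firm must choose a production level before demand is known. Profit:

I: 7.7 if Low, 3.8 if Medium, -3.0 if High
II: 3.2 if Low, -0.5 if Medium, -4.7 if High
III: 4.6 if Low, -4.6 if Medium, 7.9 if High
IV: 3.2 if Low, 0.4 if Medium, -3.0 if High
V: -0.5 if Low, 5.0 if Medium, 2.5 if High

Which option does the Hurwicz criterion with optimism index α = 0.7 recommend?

I: 0.7·7.7 + 0.3·(-3.0) = 4.49
II: 0.7·3.2 + 0.3·(-4.7) = 0.83
III: 0.7·7.9 + 0.3·(-4.6) = 4.15
IV: 0.7·3.2 + 0.3·(-3.0) = 1.34
V: 0.7·5.0 + 0.3·(-0.5) = 3.35
Highest Hurwicz score = 4.49 → I.

I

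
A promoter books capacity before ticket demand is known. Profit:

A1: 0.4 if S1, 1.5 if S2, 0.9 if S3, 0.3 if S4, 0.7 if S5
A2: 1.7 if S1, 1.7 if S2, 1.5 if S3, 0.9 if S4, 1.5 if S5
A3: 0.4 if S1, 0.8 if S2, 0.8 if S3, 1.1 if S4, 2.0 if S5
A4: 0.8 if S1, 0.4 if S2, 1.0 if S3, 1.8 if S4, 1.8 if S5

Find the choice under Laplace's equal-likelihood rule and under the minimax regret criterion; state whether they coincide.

Row averages: A1=0.76, A2=1.46, A3=1.02, A4=1.16
Highest average = 1.46 → A2.
Column bests: S1=1.7, S2=1.7, S3=1.5, S4=1.8, S5=2.0.
A1 regrets: 1.3, 0.2, 0.6, 1.5, 1.3 → max 1.5
A2 regrets: 0.0, 0.0, 0.0, 0.9, 0.5 → max 0.9
A3 regrets: 1.3, 0.9, 0.7, 0.7, 0.0 → max 1.3
A4 regrets: 0.9, 1.3, 0.5, 0.0, 0.2 → max 1.3
Smallest max regret = 0.9 → A2.

laplace → A2; minimax regret → A2 (agree)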